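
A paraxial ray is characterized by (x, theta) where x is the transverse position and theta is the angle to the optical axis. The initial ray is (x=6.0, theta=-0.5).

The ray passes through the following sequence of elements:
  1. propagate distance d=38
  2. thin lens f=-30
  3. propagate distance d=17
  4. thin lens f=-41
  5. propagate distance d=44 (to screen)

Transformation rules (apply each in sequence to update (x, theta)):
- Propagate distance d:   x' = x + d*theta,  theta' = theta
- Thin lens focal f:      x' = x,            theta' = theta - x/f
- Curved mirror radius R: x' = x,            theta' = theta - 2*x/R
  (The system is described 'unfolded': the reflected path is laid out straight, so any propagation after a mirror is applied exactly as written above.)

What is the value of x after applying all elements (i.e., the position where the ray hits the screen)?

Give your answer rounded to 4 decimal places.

Initial: x=6.0000 theta=-0.5000
After 1 (propagate distance d=38): x=-13.0000 theta=-0.5000
After 2 (thin lens f=-30): x=-13.0000 theta=-14/15 (≈-0.9333)
After 3 (propagate distance d=17): x=-433/15 (≈-28.8667) theta=-14/15 (≈-0.9333)
After 4 (thin lens f=-41): x=-433/15 (≈-28.8667) theta=-1007/615 (≈-1.6374)
After 5 (propagate distance d=44 (to screen)): x=-20687/205 (≈-100.9122) theta=-1007/615 (≈-1.6374)
Rounded to 4 decimal places: x = -100.9122

Answer: -100.9122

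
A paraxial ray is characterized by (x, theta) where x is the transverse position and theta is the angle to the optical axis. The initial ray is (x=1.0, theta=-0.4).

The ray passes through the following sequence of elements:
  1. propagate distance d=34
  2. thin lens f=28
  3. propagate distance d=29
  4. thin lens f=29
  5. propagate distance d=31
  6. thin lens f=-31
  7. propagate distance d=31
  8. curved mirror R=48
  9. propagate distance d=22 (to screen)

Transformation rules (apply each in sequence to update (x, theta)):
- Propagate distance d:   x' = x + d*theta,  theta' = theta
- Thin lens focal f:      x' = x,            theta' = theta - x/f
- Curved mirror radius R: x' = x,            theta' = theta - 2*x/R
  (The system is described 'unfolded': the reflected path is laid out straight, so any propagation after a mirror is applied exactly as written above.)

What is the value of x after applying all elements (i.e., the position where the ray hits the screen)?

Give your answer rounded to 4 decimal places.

Initial: x=1.0000 theta=-0.4000
After 1 (propagate distance d=34): x=-12.6000 theta=-0.4000
After 2 (thin lens f=28): x=-12.6000 theta=0.0500
After 3 (propagate distance d=29): x=-11.1500 theta=0.0500
After 4 (thin lens f=29): x=-11.1500 theta=63/145 (≈0.4345)
After 5 (propagate distance d=31): x=269/116 (≈2.3190) theta=63/145 (≈0.4345)
After 6 (thin lens f=-31): x=269/116 (≈2.3190) theta=9157/17980 (≈0.5093)
After 7 (propagate distance d=31): x=5251/290 (≈18.1069) theta=9157/17980 (≈0.5093)
After 8 (curved mirror R=48): x=5251/290 (≈18.1069) theta=-52897/215760 (≈-0.2452)
After 9 (propagate distance d=22 (to screen)): x=274301/21576 (≈12.7132) theta=-52897/215760 (≈-0.2452)
Rounded to 4 decimal places: x = 12.7132

Answer: 12.7132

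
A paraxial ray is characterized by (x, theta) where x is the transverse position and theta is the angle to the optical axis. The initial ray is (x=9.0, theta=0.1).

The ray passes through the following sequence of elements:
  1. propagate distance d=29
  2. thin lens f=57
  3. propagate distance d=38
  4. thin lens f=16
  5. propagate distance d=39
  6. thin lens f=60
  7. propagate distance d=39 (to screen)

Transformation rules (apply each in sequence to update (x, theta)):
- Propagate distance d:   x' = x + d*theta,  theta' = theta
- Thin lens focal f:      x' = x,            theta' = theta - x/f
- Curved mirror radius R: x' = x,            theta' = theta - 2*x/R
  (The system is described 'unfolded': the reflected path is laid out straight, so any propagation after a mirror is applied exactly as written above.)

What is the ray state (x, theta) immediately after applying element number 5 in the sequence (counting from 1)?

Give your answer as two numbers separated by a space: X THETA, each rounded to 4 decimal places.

Initial: x=9.0000 theta=0.1000
After 1 (propagate distance d=29): x=11.9000 theta=0.1000
After 2 (thin lens f=57): x=11.9000 theta=-31/285 (≈-0.1088)
After 3 (propagate distance d=38): x=233/30 (≈7.7667) theta=-31/285 (≈-0.1088)
After 4 (thin lens f=16): x=233/30 (≈7.7667) theta=-5419/9120 (≈-0.5942)
After 5 (propagate distance d=39): x=-140509/9120 (≈-15.4067) theta=-5419/9120 (≈-0.5942)
Rounded to 4 decimal places: x = -15.4067, theta = -0.5942

Answer: -15.4067 -0.5942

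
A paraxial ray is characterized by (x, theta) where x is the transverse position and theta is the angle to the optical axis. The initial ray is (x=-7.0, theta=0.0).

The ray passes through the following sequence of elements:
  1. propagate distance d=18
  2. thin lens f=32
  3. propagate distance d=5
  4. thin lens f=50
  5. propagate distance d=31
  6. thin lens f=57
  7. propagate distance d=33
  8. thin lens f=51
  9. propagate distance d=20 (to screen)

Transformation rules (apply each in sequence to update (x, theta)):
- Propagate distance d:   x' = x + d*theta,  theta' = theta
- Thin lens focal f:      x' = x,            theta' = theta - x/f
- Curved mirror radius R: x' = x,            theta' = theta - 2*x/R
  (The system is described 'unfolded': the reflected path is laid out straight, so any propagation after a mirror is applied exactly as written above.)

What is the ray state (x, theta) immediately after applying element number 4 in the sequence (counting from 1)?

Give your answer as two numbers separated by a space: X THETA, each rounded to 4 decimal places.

Initial: x=-7.0000 theta=0.0000
After 1 (propagate distance d=18): x=-7.0000 theta=0.0000
After 2 (thin lens f=32): x=-7.0000 theta=7/32 (≈0.2188)
After 3 (propagate distance d=5): x=-189/32 (≈-5.9063) theta=7/32 (≈0.2188)
After 4 (thin lens f=50): x=-189/32 (≈-5.9063) theta=539/1600 (≈0.3369)
Rounded to 4 decimal places: x = -5.9063, theta = 0.3369

Answer: -5.9063 0.3369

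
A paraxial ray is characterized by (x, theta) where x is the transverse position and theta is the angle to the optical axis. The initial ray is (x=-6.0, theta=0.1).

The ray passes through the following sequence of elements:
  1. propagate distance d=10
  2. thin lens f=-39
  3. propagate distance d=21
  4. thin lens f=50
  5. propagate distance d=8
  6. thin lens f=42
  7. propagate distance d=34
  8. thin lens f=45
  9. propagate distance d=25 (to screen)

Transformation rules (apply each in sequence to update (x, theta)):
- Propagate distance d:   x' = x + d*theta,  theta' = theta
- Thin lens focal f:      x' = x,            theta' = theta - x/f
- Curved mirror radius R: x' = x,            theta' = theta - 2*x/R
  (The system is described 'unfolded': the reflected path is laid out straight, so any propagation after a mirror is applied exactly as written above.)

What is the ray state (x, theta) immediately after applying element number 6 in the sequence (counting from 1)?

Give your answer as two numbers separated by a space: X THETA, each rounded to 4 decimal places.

Answer: -4.9232 0.2009

Derivation:
Initial: x=-6.0000 theta=0.1000
After 1 (propagate distance d=10): x=-5.0000 theta=0.1000
After 2 (thin lens f=-39): x=-5.0000 theta=-11/390 (≈-0.0282)
After 3 (propagate distance d=21): x=-727/130 (≈-5.5923) theta=-11/390 (≈-0.0282)
After 4 (thin lens f=50): x=-727/130 (≈-5.5923) theta=1631/19500 (≈0.0836)
After 5 (propagate distance d=8): x=-48001/9750 (≈-4.9232) theta=1631/19500 (≈0.0836)
After 6 (thin lens f=42): x=-48001/9750 (≈-4.9232) theta=20563/102375 (≈0.2009)
Rounded to 4 decimal places: x = -4.9232, theta = 0.2009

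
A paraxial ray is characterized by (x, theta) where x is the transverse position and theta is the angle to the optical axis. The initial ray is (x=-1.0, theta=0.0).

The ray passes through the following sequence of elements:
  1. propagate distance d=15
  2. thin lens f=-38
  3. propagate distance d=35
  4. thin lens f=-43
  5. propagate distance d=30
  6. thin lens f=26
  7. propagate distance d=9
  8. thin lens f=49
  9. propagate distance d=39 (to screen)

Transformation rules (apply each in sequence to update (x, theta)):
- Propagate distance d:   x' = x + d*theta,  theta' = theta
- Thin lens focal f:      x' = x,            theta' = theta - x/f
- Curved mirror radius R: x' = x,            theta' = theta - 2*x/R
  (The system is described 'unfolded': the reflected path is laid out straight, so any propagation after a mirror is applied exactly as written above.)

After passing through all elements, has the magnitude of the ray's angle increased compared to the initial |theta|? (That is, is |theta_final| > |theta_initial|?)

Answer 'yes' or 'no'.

Answer: yes

Derivation:
Initial: x=-1.0000 theta=0.0000
After 1 (propagate distance d=15): x=-1.0000 theta=0.0000
After 2 (thin lens f=-38): x=-1.0000 theta=-1/38 (≈-0.0263)
After 3 (propagate distance d=35): x=-73/38 (≈-1.9211) theta=-1/38 (≈-0.0263)
After 4 (thin lens f=-43): x=-73/38 (≈-1.9211) theta=-58/817 (≈-0.0710)
After 5 (propagate distance d=30): x=-6619/1634 (≈-4.0508) theta=-58/817 (≈-0.0710)
After 6 (thin lens f=26): x=-6619/1634 (≈-4.0508) theta=3603/42484 (≈0.0848)
After 7 (propagate distance d=9): x=-139667/42484 (≈-3.2875) theta=3603/42484 (≈0.0848)
After 8 (thin lens f=49): x=-139667/42484 (≈-3.2875) theta=158107/1040858 (≈0.1519)
After 9 (propagate distance d=39 (to screen)): x=288877/109564 (≈2.6366) theta=158107/1040858 (≈0.1519)
|theta_initial|=0.0000 |theta_final|=158107/1040858 (≈0.1519) -> increased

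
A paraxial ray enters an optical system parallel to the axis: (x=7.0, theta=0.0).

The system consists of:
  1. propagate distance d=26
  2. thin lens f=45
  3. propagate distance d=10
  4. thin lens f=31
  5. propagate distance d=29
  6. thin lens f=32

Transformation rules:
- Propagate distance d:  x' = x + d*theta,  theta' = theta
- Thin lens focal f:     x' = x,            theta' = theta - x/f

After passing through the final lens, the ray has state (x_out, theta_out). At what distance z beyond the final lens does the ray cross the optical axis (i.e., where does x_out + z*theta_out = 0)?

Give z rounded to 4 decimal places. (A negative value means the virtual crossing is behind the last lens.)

Answer: -20.6765

Derivation:
Initial: x=7.0000 theta=0.0000
After 1 (propagate distance d=26): x=7.0000 theta=0.0000
After 2 (thin lens f=45): x=7.0000 theta=-7/45 (≈-0.1556)
After 3 (propagate distance d=10): x=49/9 (≈5.4444) theta=-7/45 (≈-0.1556)
After 4 (thin lens f=31): x=49/9 (≈5.4444) theta=-154/465 (≈-0.3312)
After 5 (propagate distance d=29): x=-5803/1395 (≈-4.1599) theta=-154/465 (≈-0.3312)
After 6 (thin lens f=32): x=-5803/1395 (≈-4.1599) theta=-8981/44640 (≈-0.2012)
z_focus = -x_out/theta_out = -(-5803/1395)/(-8981/44640) = -26528/1283 ≈ -20.6765
Rounded to 4 decimal places: z = -20.6765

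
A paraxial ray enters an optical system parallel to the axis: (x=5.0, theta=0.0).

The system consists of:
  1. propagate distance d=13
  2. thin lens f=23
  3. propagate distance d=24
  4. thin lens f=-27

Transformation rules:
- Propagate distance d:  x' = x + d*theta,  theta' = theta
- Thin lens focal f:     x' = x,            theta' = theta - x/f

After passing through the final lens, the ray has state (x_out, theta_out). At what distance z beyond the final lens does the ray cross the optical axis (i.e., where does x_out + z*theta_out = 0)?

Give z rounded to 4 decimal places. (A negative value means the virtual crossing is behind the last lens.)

Initial: x=5.0000 theta=0.0000
After 1 (propagate distance d=13): x=5.0000 theta=0.0000
After 2 (thin lens f=23): x=5.0000 theta=-5/23 (≈-0.2174)
After 3 (propagate distance d=24): x=-5/23 (≈-0.2174) theta=-5/23 (≈-0.2174)
After 4 (thin lens f=-27): x=-5/23 (≈-0.2174) theta=-140/621 (≈-0.2254)
z_focus = -x_out/theta_out = -(-5/23)/(-140/621) = -27/28 ≈ -0.9643
Rounded to 4 decimal places: z = -0.9643

Answer: -0.9643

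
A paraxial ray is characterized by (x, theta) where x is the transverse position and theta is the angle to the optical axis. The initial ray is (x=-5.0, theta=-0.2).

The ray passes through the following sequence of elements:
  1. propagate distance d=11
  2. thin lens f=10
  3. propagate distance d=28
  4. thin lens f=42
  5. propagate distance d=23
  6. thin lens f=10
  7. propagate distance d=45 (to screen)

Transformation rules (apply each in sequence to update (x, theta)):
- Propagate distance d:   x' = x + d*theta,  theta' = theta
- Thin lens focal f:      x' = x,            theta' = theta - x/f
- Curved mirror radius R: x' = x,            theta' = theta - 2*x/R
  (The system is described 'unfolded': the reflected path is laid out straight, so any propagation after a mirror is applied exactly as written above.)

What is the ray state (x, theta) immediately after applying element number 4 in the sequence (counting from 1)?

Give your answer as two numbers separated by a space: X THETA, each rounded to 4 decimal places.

Initial: x=-5.0000 theta=-0.2000
After 1 (propagate distance d=11): x=-7.2000 theta=-0.2000
After 2 (thin lens f=10): x=-7.2000 theta=0.5200
After 3 (propagate distance d=28): x=7.3600 theta=0.5200
After 4 (thin lens f=42): x=7.3600 theta=181/525 (≈0.3448)
Rounded to 4 decimal places: x = 7.3600, theta = 0.3448

Answer: 7.3600 0.3448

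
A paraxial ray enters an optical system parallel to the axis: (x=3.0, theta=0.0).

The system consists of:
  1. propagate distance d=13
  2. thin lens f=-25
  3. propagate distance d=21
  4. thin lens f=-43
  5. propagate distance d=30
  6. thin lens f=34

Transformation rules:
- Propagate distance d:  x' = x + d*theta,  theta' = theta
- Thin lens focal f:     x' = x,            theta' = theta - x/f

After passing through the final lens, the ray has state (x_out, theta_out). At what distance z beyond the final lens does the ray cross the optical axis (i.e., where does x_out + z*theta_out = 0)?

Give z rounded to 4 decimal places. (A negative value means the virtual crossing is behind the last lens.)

Answer: 97.4303

Derivation:
Initial: x=3.0000 theta=0.0000
After 1 (propagate distance d=13): x=3.0000 theta=0.0000
After 2 (thin lens f=-25): x=3.0000 theta=0.1200
After 3 (propagate distance d=21): x=5.5200 theta=0.1200
After 4 (thin lens f=-43): x=5.5200 theta=267/1075 (≈0.2484)
After 5 (propagate distance d=30): x=13944/1075 (≈12.9712) theta=267/1075 (≈0.2484)
After 6 (thin lens f=34): x=13944/1075 (≈12.9712) theta=-2433/18275 (≈-0.1331)
z_focus = -x_out/theta_out = -(13944/1075)/(-2433/18275) = 79016/811 ≈ 97.4303
Rounded to 4 decimal places: z = 97.4303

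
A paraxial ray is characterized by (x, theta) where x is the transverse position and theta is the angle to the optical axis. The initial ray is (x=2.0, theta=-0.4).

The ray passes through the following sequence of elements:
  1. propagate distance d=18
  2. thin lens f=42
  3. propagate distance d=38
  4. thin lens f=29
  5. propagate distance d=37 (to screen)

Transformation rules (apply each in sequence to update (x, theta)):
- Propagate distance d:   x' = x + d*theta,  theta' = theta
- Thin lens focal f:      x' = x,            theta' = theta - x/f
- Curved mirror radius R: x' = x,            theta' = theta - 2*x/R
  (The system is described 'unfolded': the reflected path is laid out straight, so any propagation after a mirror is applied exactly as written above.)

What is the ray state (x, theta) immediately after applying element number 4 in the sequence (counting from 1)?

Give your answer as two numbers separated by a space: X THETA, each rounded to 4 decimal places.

Initial: x=2.0000 theta=-0.4000
After 1 (propagate distance d=18): x=-5.2000 theta=-0.4000
After 2 (thin lens f=42): x=-5.2000 theta=-29/105 (≈-0.2762)
After 3 (propagate distance d=38): x=-1648/105 (≈-15.6952) theta=-29/105 (≈-0.2762)
After 4 (thin lens f=29): x=-1648/105 (≈-15.6952) theta=269/1015 (≈0.2650)
Rounded to 4 decimal places: x = -15.6952, theta = 0.2650

Answer: -15.6952 0.2650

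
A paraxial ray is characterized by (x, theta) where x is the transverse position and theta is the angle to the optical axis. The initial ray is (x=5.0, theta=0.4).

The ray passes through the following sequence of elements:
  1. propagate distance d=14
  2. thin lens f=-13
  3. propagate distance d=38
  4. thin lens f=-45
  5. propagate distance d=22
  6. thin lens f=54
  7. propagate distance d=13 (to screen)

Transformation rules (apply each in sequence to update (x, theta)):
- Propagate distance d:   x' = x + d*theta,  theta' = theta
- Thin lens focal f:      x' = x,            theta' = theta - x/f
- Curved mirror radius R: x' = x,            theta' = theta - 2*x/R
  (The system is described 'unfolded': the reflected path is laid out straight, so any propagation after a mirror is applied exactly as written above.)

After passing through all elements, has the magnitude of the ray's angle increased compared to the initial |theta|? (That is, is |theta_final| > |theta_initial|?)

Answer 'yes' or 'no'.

Initial: x=5.0000 theta=0.4000
After 1 (propagate distance d=14): x=10.6000 theta=0.4000
After 2 (thin lens f=-13): x=10.6000 theta=79/65 (≈1.2154)
After 3 (propagate distance d=38): x=3691/65 (≈56.7846) theta=79/65 (≈1.2154)
After 4 (thin lens f=-45): x=3691/65 (≈56.7846) theta=7246/2925 (≈2.4773)
After 5 (propagate distance d=22): x=25039/225 (≈111.2844) theta=7246/2925 (≈2.4773)
After 6 (thin lens f=54): x=25039/225 (≈111.2844) theta=65777/157950 (≈0.4164)
After 7 (propagate distance d=13 (to screen)): x=1417883/12150 (≈116.6982) theta=65777/157950 (≈0.4164)
|theta_initial|=0.4000 |theta_final|=65777/157950 (≈0.4164) -> increased

Answer: yes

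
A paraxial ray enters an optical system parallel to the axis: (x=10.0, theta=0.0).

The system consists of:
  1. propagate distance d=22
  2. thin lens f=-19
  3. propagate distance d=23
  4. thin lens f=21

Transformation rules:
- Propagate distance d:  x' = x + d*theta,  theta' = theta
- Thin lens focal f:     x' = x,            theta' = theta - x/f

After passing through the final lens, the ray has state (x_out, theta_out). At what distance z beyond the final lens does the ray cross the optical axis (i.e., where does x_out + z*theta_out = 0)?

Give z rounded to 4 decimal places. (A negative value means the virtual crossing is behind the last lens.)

Answer: 42.0000

Derivation:
Initial: x=10.0000 theta=0.0000
After 1 (propagate distance d=22): x=10.0000 theta=0.0000
After 2 (thin lens f=-19): x=10.0000 theta=10/19 (≈0.5263)
After 3 (propagate distance d=23): x=420/19 (≈22.1053) theta=10/19 (≈0.5263)
After 4 (thin lens f=21): x=420/19 (≈22.1053) theta=-10/19 (≈-0.5263)
z_focus = -x_out/theta_out = -(420/19)/(-10/19) = 42.0000
Rounded to 4 decimal places: z = 42.0000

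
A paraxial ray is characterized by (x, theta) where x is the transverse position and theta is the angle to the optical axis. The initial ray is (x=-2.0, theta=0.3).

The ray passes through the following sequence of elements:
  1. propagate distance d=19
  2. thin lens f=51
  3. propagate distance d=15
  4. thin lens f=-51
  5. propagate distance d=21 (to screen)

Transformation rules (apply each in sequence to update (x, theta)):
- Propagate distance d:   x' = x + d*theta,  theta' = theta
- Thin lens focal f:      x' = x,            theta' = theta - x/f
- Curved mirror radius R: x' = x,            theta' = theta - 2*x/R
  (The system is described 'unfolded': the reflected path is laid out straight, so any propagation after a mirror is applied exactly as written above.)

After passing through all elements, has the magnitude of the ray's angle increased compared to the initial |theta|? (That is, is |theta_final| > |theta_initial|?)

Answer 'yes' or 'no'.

Initial: x=-2.0000 theta=0.3000
After 1 (propagate distance d=19): x=3.7000 theta=0.3000
After 2 (thin lens f=51): x=3.7000 theta=58/255 (≈0.2275)
After 3 (propagate distance d=15): x=1209/170 (≈7.1118) theta=58/255 (≈0.2275)
After 4 (thin lens f=-51): x=1209/170 (≈7.1118) theta=3181/8670 (≈0.3669)
After 5 (propagate distance d=21 (to screen)): x=4282/289 (≈14.8166) theta=3181/8670 (≈0.3669)
|theta_initial|=0.3000 |theta_final|=3181/8670 (≈0.3669) -> increased

Answer: yes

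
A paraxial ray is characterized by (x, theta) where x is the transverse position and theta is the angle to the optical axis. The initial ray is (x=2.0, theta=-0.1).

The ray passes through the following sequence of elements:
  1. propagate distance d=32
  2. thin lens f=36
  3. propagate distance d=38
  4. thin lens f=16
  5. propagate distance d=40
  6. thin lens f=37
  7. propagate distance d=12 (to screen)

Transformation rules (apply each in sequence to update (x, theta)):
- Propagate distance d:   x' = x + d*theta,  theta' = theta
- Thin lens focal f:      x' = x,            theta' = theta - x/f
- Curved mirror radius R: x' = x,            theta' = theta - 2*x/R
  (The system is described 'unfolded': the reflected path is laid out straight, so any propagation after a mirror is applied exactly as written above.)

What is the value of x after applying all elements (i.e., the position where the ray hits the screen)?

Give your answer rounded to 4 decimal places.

Answer: 3.9820

Derivation:
Initial: x=2.0000 theta=-0.1000
After 1 (propagate distance d=32): x=-1.2000 theta=-0.1000
After 2 (thin lens f=36): x=-1.2000 theta=-1/15 (≈-0.0667)
After 3 (propagate distance d=38): x=-56/15 (≈-3.7333) theta=-1/15 (≈-0.0667)
After 4 (thin lens f=16): x=-56/15 (≈-3.7333) theta=1/6 (≈0.1667)
After 5 (propagate distance d=40): x=44/15 (≈2.9333) theta=1/6 (≈0.1667)
After 6 (thin lens f=37): x=44/15 (≈2.9333) theta=97/1110 (≈0.0874)
After 7 (propagate distance d=12 (to screen)): x=442/111 (≈3.9820) theta=97/1110 (≈0.0874)
Rounded to 4 decimal places: x = 3.9820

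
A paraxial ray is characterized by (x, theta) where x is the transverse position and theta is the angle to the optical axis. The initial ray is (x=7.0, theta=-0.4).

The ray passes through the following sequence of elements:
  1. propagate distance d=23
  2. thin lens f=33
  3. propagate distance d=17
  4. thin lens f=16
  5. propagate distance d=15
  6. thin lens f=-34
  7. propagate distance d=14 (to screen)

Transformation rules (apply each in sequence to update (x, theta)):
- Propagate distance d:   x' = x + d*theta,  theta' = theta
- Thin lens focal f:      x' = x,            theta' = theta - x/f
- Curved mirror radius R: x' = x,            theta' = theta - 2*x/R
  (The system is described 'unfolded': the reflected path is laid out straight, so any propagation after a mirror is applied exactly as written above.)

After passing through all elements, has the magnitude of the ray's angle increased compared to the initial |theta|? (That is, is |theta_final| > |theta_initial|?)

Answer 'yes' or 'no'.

Answer: no

Derivation:
Initial: x=7.0000 theta=-0.4000
After 1 (propagate distance d=23): x=-2.2000 theta=-0.4000
After 2 (thin lens f=33): x=-2.2000 theta=-1/3 (≈-0.3333)
After 3 (propagate distance d=17): x=-118/15 (≈-7.8667) theta=-1/3 (≈-0.3333)
After 4 (thin lens f=16): x=-118/15 (≈-7.8667) theta=19/120 (≈0.1583)
After 5 (propagate distance d=15): x=-659/120 (≈-5.4917) theta=19/120 (≈0.1583)
After 6 (thin lens f=-34): x=-659/120 (≈-5.4917) theta=-13/4080 (≈-0.0032)
After 7 (propagate distance d=14 (to screen)): x=-5647/1020 (≈-5.5363) theta=-13/4080 (≈-0.0032)
|theta_initial|=0.4000 |theta_final|=13/4080 (≈0.0032) -> not increased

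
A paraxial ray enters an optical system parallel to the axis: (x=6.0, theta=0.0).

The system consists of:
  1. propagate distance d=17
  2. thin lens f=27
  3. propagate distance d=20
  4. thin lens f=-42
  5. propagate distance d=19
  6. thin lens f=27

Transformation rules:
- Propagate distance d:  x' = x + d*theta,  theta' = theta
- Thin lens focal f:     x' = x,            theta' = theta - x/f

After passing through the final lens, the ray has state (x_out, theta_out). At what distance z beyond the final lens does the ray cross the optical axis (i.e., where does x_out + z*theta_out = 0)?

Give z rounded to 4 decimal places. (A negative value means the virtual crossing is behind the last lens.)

Initial: x=6.0000 theta=0.0000
After 1 (propagate distance d=17): x=6.0000 theta=0.0000
After 2 (thin lens f=27): x=6.0000 theta=-2/9 (≈-0.2222)
After 3 (propagate distance d=20): x=14/9 (≈1.5556) theta=-2/9 (≈-0.2222)
After 4 (thin lens f=-42): x=14/9 (≈1.5556) theta=-5/27 (≈-0.1852)
After 5 (propagate distance d=19): x=-53/27 (≈-1.9630) theta=-5/27 (≈-0.1852)
After 6 (thin lens f=27): x=-53/27 (≈-1.9630) theta=-82/729 (≈-0.1125)
z_focus = -x_out/theta_out = -(-53/27)/(-82/729) = -1431/82 ≈ -17.4512
Rounded to 4 decimal places: z = -17.4512

Answer: -17.4512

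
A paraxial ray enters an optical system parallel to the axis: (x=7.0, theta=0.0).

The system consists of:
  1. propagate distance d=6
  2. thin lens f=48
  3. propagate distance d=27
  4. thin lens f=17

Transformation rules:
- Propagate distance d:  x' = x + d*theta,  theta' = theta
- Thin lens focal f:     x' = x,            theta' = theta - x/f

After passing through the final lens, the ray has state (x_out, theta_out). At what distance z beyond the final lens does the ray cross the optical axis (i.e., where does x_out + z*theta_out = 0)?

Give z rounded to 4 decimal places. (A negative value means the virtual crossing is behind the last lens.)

Answer: 9.3947

Derivation:
Initial: x=7.0000 theta=0.0000
After 1 (propagate distance d=6): x=7.0000 theta=0.0000
After 2 (thin lens f=48): x=7.0000 theta=-7/48 (≈-0.1458)
After 3 (propagate distance d=27): x=3.0625 theta=-7/48 (≈-0.1458)
After 4 (thin lens f=17): x=3.0625 theta=-133/408 (≈-0.3260)
z_focus = -x_out/theta_out = -(3.0625)/(-133/408) = 357/38 ≈ 9.3947
Rounded to 4 decimal places: z = 9.3947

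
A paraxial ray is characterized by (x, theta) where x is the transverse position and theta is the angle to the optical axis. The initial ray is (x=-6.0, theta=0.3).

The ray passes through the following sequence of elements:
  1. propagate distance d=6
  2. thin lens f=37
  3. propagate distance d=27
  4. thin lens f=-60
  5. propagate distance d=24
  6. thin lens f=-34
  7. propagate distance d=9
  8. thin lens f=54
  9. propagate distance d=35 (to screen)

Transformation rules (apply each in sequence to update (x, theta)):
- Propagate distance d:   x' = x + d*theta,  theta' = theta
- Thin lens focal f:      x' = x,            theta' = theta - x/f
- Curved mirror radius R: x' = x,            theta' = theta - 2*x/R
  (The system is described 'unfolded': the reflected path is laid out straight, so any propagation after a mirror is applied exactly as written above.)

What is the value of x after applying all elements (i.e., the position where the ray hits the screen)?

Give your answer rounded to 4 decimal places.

Initial: x=-6.0000 theta=0.3000
After 1 (propagate distance d=6): x=-4.2000 theta=0.3000
After 2 (thin lens f=37): x=-4.2000 theta=153/370 (≈0.4135)
After 3 (propagate distance d=27): x=2577/370 (≈6.9649) theta=153/370 (≈0.4135)
After 4 (thin lens f=-60): x=2577/370 (≈6.9649) theta=3919/7400 (≈0.5296)
After 5 (propagate distance d=24): x=36399/1850 (≈19.6751) theta=3919/7400 (≈0.5296)
After 6 (thin lens f=-34): x=36399/1850 (≈19.6751) theta=139421/125800 (≈1.1083)
After 7 (propagate distance d=9): x=3729921/125800 (≈29.6496) theta=139421/125800 (≈1.1083)
After 8 (thin lens f=54): x=3729921/125800 (≈29.6496) theta=1266271/2264400 (≈0.5592)
After 9 (propagate distance d=35 (to screen)): x=111458063/2264400 (≈49.2219) theta=1266271/2264400 (≈0.5592)
Rounded to 4 decimal places: x = 49.2219

Answer: 49.2219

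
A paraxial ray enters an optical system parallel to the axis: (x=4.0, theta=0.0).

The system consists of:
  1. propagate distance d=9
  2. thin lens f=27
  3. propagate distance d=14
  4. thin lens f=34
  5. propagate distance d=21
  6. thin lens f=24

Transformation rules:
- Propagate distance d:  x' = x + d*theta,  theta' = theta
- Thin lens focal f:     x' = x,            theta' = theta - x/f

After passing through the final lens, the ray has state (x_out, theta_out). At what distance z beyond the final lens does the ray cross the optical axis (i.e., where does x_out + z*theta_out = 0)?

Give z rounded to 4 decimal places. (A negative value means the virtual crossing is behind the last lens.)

Answer: -22.4357

Derivation:
Initial: x=4.0000 theta=0.0000
After 1 (propagate distance d=9): x=4.0000 theta=0.0000
After 2 (thin lens f=27): x=4.0000 theta=-4/27 (≈-0.1481)
After 3 (propagate distance d=14): x=52/27 (≈1.9259) theta=-4/27 (≈-0.1481)
After 4 (thin lens f=34): x=52/27 (≈1.9259) theta=-94/459 (≈-0.2048)
After 5 (propagate distance d=21): x=-1090/459 (≈-2.3747) theta=-94/459 (≈-0.2048)
After 6 (thin lens f=24): x=-1090/459 (≈-2.3747) theta=-583/5508 (≈-0.1058)
z_focus = -x_out/theta_out = -(-1090/459)/(-583/5508) = -13080/583 ≈ -22.4357
Rounded to 4 decimal places: z = -22.4357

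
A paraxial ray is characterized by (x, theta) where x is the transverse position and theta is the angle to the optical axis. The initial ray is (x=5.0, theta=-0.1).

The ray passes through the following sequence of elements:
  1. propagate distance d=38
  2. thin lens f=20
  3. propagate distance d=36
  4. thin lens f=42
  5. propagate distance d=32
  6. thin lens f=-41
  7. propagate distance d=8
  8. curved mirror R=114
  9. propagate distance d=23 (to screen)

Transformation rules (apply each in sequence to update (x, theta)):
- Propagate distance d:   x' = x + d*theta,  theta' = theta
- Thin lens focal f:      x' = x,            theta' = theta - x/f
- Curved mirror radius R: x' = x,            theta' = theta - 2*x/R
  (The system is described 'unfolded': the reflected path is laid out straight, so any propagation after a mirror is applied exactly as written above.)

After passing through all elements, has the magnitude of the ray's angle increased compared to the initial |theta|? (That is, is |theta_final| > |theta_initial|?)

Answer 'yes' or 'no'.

Answer: no

Derivation:
Initial: x=5.0000 theta=-0.1000
After 1 (propagate distance d=38): x=1.2000 theta=-0.1000
After 2 (thin lens f=20): x=1.2000 theta=-0.1600
After 3 (propagate distance d=36): x=-4.5600 theta=-0.1600
After 4 (thin lens f=42): x=-4.5600 theta=-9/175 (≈-0.0514)
After 5 (propagate distance d=32): x=-1086/175 (≈-6.2057) theta=-9/175 (≈-0.0514)
After 6 (thin lens f=-41): x=-1086/175 (≈-6.2057) theta=-291/1435 (≈-0.2028)
After 7 (propagate distance d=8): x=-56166/7175 (≈-7.8280) theta=-291/1435 (≈-0.2028)
After 8 (curved mirror R=114): x=-56166/7175 (≈-7.8280) theta=-8923/136325 (≈-0.0655)
After 9 (propagate distance d=23 (to screen)): x=-181769/19475 (≈-9.3335) theta=-8923/136325 (≈-0.0655)
|theta_initial|=0.1000 |theta_final|=8923/136325 (≈0.0655) -> not increased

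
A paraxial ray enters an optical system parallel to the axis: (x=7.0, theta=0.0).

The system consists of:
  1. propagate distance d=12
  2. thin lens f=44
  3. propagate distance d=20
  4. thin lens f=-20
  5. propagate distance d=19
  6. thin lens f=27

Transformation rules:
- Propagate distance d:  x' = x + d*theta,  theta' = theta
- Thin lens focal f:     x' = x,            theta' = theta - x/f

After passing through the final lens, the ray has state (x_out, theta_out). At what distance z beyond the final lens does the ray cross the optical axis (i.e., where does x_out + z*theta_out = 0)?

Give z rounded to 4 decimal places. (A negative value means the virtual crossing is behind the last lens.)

Initial: x=7.0000 theta=0.0000
After 1 (propagate distance d=12): x=7.0000 theta=0.0000
After 2 (thin lens f=44): x=7.0000 theta=-7/44 (≈-0.1591)
After 3 (propagate distance d=20): x=42/11 (≈3.8182) theta=-7/44 (≈-0.1591)
After 4 (thin lens f=-20): x=42/11 (≈3.8182) theta=7/220 (≈0.0318)
After 5 (propagate distance d=19): x=973/220 (≈4.4227) theta=7/220 (≈0.0318)
After 6 (thin lens f=27): x=973/220 (≈4.4227) theta=-196/1485 (≈-0.1320)
z_focus = -x_out/theta_out = -(973/220)/(-196/1485) = 3753/112 ≈ 33.5089
Rounded to 4 decimal places: z = 33.5089

Answer: 33.5089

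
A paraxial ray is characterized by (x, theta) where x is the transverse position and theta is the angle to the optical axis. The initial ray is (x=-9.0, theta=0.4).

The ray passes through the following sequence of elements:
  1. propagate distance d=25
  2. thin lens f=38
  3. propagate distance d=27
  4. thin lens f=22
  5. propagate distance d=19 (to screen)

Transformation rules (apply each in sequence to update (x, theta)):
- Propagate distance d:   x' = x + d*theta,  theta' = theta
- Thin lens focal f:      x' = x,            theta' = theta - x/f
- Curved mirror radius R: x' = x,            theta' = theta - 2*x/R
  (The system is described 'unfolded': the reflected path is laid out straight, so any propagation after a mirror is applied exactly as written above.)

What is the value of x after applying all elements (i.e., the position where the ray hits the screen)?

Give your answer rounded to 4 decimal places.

Answer: 8.6122

Derivation:
Initial: x=-9.0000 theta=0.4000
After 1 (propagate distance d=25): x=1.0000 theta=0.4000
After 2 (thin lens f=38): x=1.0000 theta=71/190 (≈0.3737)
After 3 (propagate distance d=27): x=2107/190 (≈11.0895) theta=71/190 (≈0.3737)
After 4 (thin lens f=22): x=2107/190 (≈11.0895) theta=-109/836 (≈-0.1304)
After 5 (propagate distance d=19 (to screen)): x=35999/4180 (≈8.6122) theta=-109/836 (≈-0.1304)
Rounded to 4 decimal places: x = 8.6122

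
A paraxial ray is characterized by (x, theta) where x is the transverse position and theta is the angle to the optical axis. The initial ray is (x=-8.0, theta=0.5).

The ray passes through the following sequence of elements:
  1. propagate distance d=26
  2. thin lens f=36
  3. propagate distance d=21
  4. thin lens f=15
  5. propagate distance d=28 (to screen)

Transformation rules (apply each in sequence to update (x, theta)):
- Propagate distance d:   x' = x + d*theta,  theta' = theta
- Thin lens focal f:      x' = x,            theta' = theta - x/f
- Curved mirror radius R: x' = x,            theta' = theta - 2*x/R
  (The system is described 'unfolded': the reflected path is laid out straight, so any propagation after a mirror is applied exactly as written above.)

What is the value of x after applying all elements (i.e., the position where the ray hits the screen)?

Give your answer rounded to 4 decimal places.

Initial: x=-8.0000 theta=0.5000
After 1 (propagate distance d=26): x=5.0000 theta=0.5000
After 2 (thin lens f=36): x=5.0000 theta=13/36 (≈0.3611)
After 3 (propagate distance d=21): x=151/12 (≈12.5833) theta=13/36 (≈0.3611)
After 4 (thin lens f=15): x=151/12 (≈12.5833) theta=-43/90 (≈-0.4778)
After 5 (propagate distance d=28 (to screen)): x=-143/180 (≈-0.7944) theta=-43/90 (≈-0.4778)
Rounded to 4 decimal places: x = -0.7944

Answer: -0.7944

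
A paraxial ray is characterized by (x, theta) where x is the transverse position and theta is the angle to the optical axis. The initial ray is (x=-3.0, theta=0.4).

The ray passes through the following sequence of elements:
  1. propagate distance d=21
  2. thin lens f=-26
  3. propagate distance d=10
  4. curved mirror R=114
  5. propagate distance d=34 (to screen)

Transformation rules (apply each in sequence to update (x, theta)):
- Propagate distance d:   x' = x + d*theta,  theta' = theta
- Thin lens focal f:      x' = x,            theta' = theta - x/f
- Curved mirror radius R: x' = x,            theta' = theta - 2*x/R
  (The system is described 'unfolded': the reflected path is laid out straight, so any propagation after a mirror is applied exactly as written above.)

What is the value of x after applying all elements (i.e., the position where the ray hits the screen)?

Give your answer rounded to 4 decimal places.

Initial: x=-3.0000 theta=0.4000
After 1 (propagate distance d=21): x=5.4000 theta=0.4000
After 2 (thin lens f=-26): x=5.4000 theta=79/130 (≈0.6077)
After 3 (propagate distance d=10): x=746/65 (≈11.4769) theta=79/130 (≈0.6077)
After 4 (curved mirror R=114): x=746/65 (≈11.4769) theta=3011/7410 (≈0.4063)
After 5 (propagate distance d=34 (to screen)): x=93709/3705 (≈25.2926) theta=3011/7410 (≈0.4063)
Rounded to 4 decimal places: x = 25.2926

Answer: 25.2926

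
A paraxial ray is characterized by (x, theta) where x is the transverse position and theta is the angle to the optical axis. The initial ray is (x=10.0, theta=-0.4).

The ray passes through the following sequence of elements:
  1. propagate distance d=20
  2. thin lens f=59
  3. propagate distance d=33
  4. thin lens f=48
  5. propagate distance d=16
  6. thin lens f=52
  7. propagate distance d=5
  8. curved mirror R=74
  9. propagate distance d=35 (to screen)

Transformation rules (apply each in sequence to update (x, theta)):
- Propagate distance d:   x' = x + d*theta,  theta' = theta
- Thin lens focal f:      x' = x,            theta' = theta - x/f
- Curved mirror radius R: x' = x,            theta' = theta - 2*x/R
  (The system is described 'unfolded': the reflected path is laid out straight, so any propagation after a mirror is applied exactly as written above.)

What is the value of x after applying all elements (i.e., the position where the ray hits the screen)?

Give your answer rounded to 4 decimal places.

Initial: x=10.0000 theta=-0.4000
After 1 (propagate distance d=20): x=2.0000 theta=-0.4000
After 2 (thin lens f=59): x=2.0000 theta=-128/295 (≈-0.4339)
After 3 (propagate distance d=33): x=-3634/295 (≈-12.3186) theta=-128/295 (≈-0.4339)
After 4 (thin lens f=48): x=-3634/295 (≈-12.3186) theta=-251/1416 (≈-0.1773)
After 5 (propagate distance d=16): x=-13412/885 (≈-15.1548) theta=-251/1416 (≈-0.1773)
After 6 (thin lens f=52): x=-13412/885 (≈-15.1548) theta=3503/30680 (≈0.1142)
After 7 (propagate distance d=5): x=-1342303/92040 (≈-14.5839) theta=3503/30680 (≈0.1142)
After 8 (curved mirror R=74): x=-1342303/92040 (≈-14.5839) theta=216392/425685 (≈0.5083)
After 9 (propagate distance d=35 (to screen)): x=10924549/3405480 (≈3.2079) theta=216392/425685 (≈0.5083)
Rounded to 4 decimal places: x = 3.2079

Answer: 3.2079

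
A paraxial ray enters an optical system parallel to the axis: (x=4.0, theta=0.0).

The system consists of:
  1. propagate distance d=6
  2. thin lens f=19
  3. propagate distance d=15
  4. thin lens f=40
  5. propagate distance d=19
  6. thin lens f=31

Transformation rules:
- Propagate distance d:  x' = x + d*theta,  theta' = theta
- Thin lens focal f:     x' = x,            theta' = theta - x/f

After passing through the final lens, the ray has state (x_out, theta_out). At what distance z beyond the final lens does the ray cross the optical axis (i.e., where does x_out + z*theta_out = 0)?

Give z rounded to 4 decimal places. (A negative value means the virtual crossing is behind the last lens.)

Initial: x=4.0000 theta=0.0000
After 1 (propagate distance d=6): x=4.0000 theta=0.0000
After 2 (thin lens f=19): x=4.0000 theta=-4/19 (≈-0.2105)
After 3 (propagate distance d=15): x=16/19 (≈0.8421) theta=-4/19 (≈-0.2105)
After 4 (thin lens f=40): x=16/19 (≈0.8421) theta=-22/95 (≈-0.2316)
After 5 (propagate distance d=19): x=-338/95 (≈-3.5579) theta=-22/95 (≈-0.2316)
After 6 (thin lens f=31): x=-338/95 (≈-3.5579) theta=-344/2945 (≈-0.1168)
z_focus = -x_out/theta_out = -(-338/95)/(-344/2945) = -5239/172 ≈ -30.4593
Rounded to 4 decimal places: z = -30.4593

Answer: -30.4593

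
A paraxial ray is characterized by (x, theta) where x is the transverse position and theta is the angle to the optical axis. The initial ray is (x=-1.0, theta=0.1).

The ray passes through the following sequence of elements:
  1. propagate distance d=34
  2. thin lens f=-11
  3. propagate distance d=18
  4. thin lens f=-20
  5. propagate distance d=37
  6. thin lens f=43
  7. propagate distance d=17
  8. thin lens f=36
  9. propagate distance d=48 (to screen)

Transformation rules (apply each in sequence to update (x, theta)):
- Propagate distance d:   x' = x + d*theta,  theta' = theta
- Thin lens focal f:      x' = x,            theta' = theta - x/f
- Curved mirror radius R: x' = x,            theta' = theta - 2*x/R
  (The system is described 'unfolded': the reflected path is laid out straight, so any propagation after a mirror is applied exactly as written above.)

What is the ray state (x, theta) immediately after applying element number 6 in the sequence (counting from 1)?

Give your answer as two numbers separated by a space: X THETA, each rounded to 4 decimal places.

Answer: 34.9355 -0.0879

Derivation:
Initial: x=-1.0000 theta=0.1000
After 1 (propagate distance d=34): x=2.4000 theta=0.1000
After 2 (thin lens f=-11): x=2.4000 theta=7/22 (≈0.3182)
After 3 (propagate distance d=18): x=447/55 (≈8.1273) theta=7/22 (≈0.3182)
After 4 (thin lens f=-20): x=447/55 (≈8.1273) theta=797/1100 (≈0.7245)
After 5 (propagate distance d=37): x=38429/1100 (≈34.9355) theta=797/1100 (≈0.7245)
After 6 (thin lens f=43): x=38429/1100 (≈34.9355) theta=-189/2150 (≈-0.0879)
Rounded to 4 decimal places: x = 34.9355, theta = -0.0879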